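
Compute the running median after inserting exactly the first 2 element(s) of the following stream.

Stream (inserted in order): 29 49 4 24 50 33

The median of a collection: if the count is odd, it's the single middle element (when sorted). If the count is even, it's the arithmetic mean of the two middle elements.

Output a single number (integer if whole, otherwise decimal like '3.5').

Answer: 39

Derivation:
Step 1: insert 29 -> lo=[29] (size 1, max 29) hi=[] (size 0) -> median=29
Step 2: insert 49 -> lo=[29] (size 1, max 29) hi=[49] (size 1, min 49) -> median=39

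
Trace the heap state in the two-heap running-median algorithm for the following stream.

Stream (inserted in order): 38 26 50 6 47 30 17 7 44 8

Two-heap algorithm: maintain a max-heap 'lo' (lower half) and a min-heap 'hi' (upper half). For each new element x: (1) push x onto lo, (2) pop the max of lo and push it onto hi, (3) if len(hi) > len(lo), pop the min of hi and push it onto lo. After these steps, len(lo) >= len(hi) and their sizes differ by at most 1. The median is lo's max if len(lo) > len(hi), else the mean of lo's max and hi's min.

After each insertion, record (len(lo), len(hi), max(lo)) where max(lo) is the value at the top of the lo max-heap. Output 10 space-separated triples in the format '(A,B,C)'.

Step 1: insert 38 -> lo=[38] hi=[] -> (len(lo)=1, len(hi)=0, max(lo)=38)
Step 2: insert 26 -> lo=[26] hi=[38] -> (len(lo)=1, len(hi)=1, max(lo)=26)
Step 3: insert 50 -> lo=[26, 38] hi=[50] -> (len(lo)=2, len(hi)=1, max(lo)=38)
Step 4: insert 6 -> lo=[6, 26] hi=[38, 50] -> (len(lo)=2, len(hi)=2, max(lo)=26)
Step 5: insert 47 -> lo=[6, 26, 38] hi=[47, 50] -> (len(lo)=3, len(hi)=2, max(lo)=38)
Step 6: insert 30 -> lo=[6, 26, 30] hi=[38, 47, 50] -> (len(lo)=3, len(hi)=3, max(lo)=30)
Step 7: insert 17 -> lo=[6, 17, 26, 30] hi=[38, 47, 50] -> (len(lo)=4, len(hi)=3, max(lo)=30)
Step 8: insert 7 -> lo=[6, 7, 17, 26] hi=[30, 38, 47, 50] -> (len(lo)=4, len(hi)=4, max(lo)=26)
Step 9: insert 44 -> lo=[6, 7, 17, 26, 30] hi=[38, 44, 47, 50] -> (len(lo)=5, len(hi)=4, max(lo)=30)
Step 10: insert 8 -> lo=[6, 7, 8, 17, 26] hi=[30, 38, 44, 47, 50] -> (len(lo)=5, len(hi)=5, max(lo)=26)

Answer: (1,0,38) (1,1,26) (2,1,38) (2,2,26) (3,2,38) (3,3,30) (4,3,30) (4,4,26) (5,4,30) (5,5,26)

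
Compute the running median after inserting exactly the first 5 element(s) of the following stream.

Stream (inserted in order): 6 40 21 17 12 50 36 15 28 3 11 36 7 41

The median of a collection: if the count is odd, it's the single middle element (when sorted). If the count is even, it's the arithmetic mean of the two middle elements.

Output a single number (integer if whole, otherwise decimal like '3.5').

Step 1: insert 6 -> lo=[6] (size 1, max 6) hi=[] (size 0) -> median=6
Step 2: insert 40 -> lo=[6] (size 1, max 6) hi=[40] (size 1, min 40) -> median=23
Step 3: insert 21 -> lo=[6, 21] (size 2, max 21) hi=[40] (size 1, min 40) -> median=21
Step 4: insert 17 -> lo=[6, 17] (size 2, max 17) hi=[21, 40] (size 2, min 21) -> median=19
Step 5: insert 12 -> lo=[6, 12, 17] (size 3, max 17) hi=[21, 40] (size 2, min 21) -> median=17

Answer: 17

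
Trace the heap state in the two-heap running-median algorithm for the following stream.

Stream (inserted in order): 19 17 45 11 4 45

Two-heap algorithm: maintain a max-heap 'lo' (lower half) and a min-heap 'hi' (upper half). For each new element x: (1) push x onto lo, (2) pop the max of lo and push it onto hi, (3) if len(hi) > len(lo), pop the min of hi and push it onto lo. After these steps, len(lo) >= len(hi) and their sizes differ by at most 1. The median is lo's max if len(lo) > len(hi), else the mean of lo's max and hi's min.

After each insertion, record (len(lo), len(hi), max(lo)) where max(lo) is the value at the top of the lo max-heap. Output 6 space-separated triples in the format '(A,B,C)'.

Answer: (1,0,19) (1,1,17) (2,1,19) (2,2,17) (3,2,17) (3,3,17)

Derivation:
Step 1: insert 19 -> lo=[19] hi=[] -> (len(lo)=1, len(hi)=0, max(lo)=19)
Step 2: insert 17 -> lo=[17] hi=[19] -> (len(lo)=1, len(hi)=1, max(lo)=17)
Step 3: insert 45 -> lo=[17, 19] hi=[45] -> (len(lo)=2, len(hi)=1, max(lo)=19)
Step 4: insert 11 -> lo=[11, 17] hi=[19, 45] -> (len(lo)=2, len(hi)=2, max(lo)=17)
Step 5: insert 4 -> lo=[4, 11, 17] hi=[19, 45] -> (len(lo)=3, len(hi)=2, max(lo)=17)
Step 6: insert 45 -> lo=[4, 11, 17] hi=[19, 45, 45] -> (len(lo)=3, len(hi)=3, max(lo)=17)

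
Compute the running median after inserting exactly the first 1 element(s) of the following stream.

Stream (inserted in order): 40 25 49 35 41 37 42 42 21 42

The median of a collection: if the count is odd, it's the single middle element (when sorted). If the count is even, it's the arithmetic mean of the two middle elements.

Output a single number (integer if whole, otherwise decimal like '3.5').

Step 1: insert 40 -> lo=[40] (size 1, max 40) hi=[] (size 0) -> median=40

Answer: 40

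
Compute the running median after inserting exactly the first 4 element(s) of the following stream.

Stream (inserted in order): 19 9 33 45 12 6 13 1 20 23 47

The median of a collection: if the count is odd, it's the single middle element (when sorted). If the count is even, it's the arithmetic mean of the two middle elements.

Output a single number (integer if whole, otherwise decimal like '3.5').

Step 1: insert 19 -> lo=[19] (size 1, max 19) hi=[] (size 0) -> median=19
Step 2: insert 9 -> lo=[9] (size 1, max 9) hi=[19] (size 1, min 19) -> median=14
Step 3: insert 33 -> lo=[9, 19] (size 2, max 19) hi=[33] (size 1, min 33) -> median=19
Step 4: insert 45 -> lo=[9, 19] (size 2, max 19) hi=[33, 45] (size 2, min 33) -> median=26

Answer: 26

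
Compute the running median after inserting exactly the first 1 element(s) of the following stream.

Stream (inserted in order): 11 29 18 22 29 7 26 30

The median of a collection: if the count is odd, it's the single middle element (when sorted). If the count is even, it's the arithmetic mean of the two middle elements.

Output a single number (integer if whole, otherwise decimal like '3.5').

Step 1: insert 11 -> lo=[11] (size 1, max 11) hi=[] (size 0) -> median=11

Answer: 11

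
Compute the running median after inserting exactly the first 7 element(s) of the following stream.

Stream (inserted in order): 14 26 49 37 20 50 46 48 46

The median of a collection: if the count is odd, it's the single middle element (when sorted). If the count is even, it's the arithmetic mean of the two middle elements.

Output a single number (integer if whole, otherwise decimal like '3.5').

Step 1: insert 14 -> lo=[14] (size 1, max 14) hi=[] (size 0) -> median=14
Step 2: insert 26 -> lo=[14] (size 1, max 14) hi=[26] (size 1, min 26) -> median=20
Step 3: insert 49 -> lo=[14, 26] (size 2, max 26) hi=[49] (size 1, min 49) -> median=26
Step 4: insert 37 -> lo=[14, 26] (size 2, max 26) hi=[37, 49] (size 2, min 37) -> median=31.5
Step 5: insert 20 -> lo=[14, 20, 26] (size 3, max 26) hi=[37, 49] (size 2, min 37) -> median=26
Step 6: insert 50 -> lo=[14, 20, 26] (size 3, max 26) hi=[37, 49, 50] (size 3, min 37) -> median=31.5
Step 7: insert 46 -> lo=[14, 20, 26, 37] (size 4, max 37) hi=[46, 49, 50] (size 3, min 46) -> median=37

Answer: 37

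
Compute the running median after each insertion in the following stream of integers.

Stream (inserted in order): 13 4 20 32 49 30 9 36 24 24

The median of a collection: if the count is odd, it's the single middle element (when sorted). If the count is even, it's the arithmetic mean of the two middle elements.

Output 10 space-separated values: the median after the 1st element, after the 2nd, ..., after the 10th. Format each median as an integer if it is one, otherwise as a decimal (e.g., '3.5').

Step 1: insert 13 -> lo=[13] (size 1, max 13) hi=[] (size 0) -> median=13
Step 2: insert 4 -> lo=[4] (size 1, max 4) hi=[13] (size 1, min 13) -> median=8.5
Step 3: insert 20 -> lo=[4, 13] (size 2, max 13) hi=[20] (size 1, min 20) -> median=13
Step 4: insert 32 -> lo=[4, 13] (size 2, max 13) hi=[20, 32] (size 2, min 20) -> median=16.5
Step 5: insert 49 -> lo=[4, 13, 20] (size 3, max 20) hi=[32, 49] (size 2, min 32) -> median=20
Step 6: insert 30 -> lo=[4, 13, 20] (size 3, max 20) hi=[30, 32, 49] (size 3, min 30) -> median=25
Step 7: insert 9 -> lo=[4, 9, 13, 20] (size 4, max 20) hi=[30, 32, 49] (size 3, min 30) -> median=20
Step 8: insert 36 -> lo=[4, 9, 13, 20] (size 4, max 20) hi=[30, 32, 36, 49] (size 4, min 30) -> median=25
Step 9: insert 24 -> lo=[4, 9, 13, 20, 24] (size 5, max 24) hi=[30, 32, 36, 49] (size 4, min 30) -> median=24
Step 10: insert 24 -> lo=[4, 9, 13, 20, 24] (size 5, max 24) hi=[24, 30, 32, 36, 49] (size 5, min 24) -> median=24

Answer: 13 8.5 13 16.5 20 25 20 25 24 24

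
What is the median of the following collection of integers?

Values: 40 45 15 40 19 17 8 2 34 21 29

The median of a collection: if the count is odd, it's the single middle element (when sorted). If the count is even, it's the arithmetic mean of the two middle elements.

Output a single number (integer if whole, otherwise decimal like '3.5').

Step 1: insert 40 -> lo=[40] (size 1, max 40) hi=[] (size 0) -> median=40
Step 2: insert 45 -> lo=[40] (size 1, max 40) hi=[45] (size 1, min 45) -> median=42.5
Step 3: insert 15 -> lo=[15, 40] (size 2, max 40) hi=[45] (size 1, min 45) -> median=40
Step 4: insert 40 -> lo=[15, 40] (size 2, max 40) hi=[40, 45] (size 2, min 40) -> median=40
Step 5: insert 19 -> lo=[15, 19, 40] (size 3, max 40) hi=[40, 45] (size 2, min 40) -> median=40
Step 6: insert 17 -> lo=[15, 17, 19] (size 3, max 19) hi=[40, 40, 45] (size 3, min 40) -> median=29.5
Step 7: insert 8 -> lo=[8, 15, 17, 19] (size 4, max 19) hi=[40, 40, 45] (size 3, min 40) -> median=19
Step 8: insert 2 -> lo=[2, 8, 15, 17] (size 4, max 17) hi=[19, 40, 40, 45] (size 4, min 19) -> median=18
Step 9: insert 34 -> lo=[2, 8, 15, 17, 19] (size 5, max 19) hi=[34, 40, 40, 45] (size 4, min 34) -> median=19
Step 10: insert 21 -> lo=[2, 8, 15, 17, 19] (size 5, max 19) hi=[21, 34, 40, 40, 45] (size 5, min 21) -> median=20
Step 11: insert 29 -> lo=[2, 8, 15, 17, 19, 21] (size 6, max 21) hi=[29, 34, 40, 40, 45] (size 5, min 29) -> median=21

Answer: 21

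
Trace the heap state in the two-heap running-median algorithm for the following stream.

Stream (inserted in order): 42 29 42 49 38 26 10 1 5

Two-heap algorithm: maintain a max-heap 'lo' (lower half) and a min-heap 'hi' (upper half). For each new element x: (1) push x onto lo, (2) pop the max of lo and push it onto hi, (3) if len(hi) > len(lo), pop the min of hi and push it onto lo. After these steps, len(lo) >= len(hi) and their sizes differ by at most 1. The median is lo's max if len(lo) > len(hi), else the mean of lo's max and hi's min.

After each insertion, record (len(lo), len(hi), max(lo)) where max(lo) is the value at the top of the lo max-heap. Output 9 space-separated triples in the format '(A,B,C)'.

Step 1: insert 42 -> lo=[42] hi=[] -> (len(lo)=1, len(hi)=0, max(lo)=42)
Step 2: insert 29 -> lo=[29] hi=[42] -> (len(lo)=1, len(hi)=1, max(lo)=29)
Step 3: insert 42 -> lo=[29, 42] hi=[42] -> (len(lo)=2, len(hi)=1, max(lo)=42)
Step 4: insert 49 -> lo=[29, 42] hi=[42, 49] -> (len(lo)=2, len(hi)=2, max(lo)=42)
Step 5: insert 38 -> lo=[29, 38, 42] hi=[42, 49] -> (len(lo)=3, len(hi)=2, max(lo)=42)
Step 6: insert 26 -> lo=[26, 29, 38] hi=[42, 42, 49] -> (len(lo)=3, len(hi)=3, max(lo)=38)
Step 7: insert 10 -> lo=[10, 26, 29, 38] hi=[42, 42, 49] -> (len(lo)=4, len(hi)=3, max(lo)=38)
Step 8: insert 1 -> lo=[1, 10, 26, 29] hi=[38, 42, 42, 49] -> (len(lo)=4, len(hi)=4, max(lo)=29)
Step 9: insert 5 -> lo=[1, 5, 10, 26, 29] hi=[38, 42, 42, 49] -> (len(lo)=5, len(hi)=4, max(lo)=29)

Answer: (1,0,42) (1,1,29) (2,1,42) (2,2,42) (3,2,42) (3,3,38) (4,3,38) (4,4,29) (5,4,29)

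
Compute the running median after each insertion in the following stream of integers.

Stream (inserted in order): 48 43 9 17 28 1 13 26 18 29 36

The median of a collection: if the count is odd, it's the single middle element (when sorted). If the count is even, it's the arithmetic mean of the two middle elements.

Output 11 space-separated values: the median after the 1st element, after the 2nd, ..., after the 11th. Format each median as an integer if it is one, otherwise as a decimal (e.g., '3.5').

Answer: 48 45.5 43 30 28 22.5 17 21.5 18 22 26

Derivation:
Step 1: insert 48 -> lo=[48] (size 1, max 48) hi=[] (size 0) -> median=48
Step 2: insert 43 -> lo=[43] (size 1, max 43) hi=[48] (size 1, min 48) -> median=45.5
Step 3: insert 9 -> lo=[9, 43] (size 2, max 43) hi=[48] (size 1, min 48) -> median=43
Step 4: insert 17 -> lo=[9, 17] (size 2, max 17) hi=[43, 48] (size 2, min 43) -> median=30
Step 5: insert 28 -> lo=[9, 17, 28] (size 3, max 28) hi=[43, 48] (size 2, min 43) -> median=28
Step 6: insert 1 -> lo=[1, 9, 17] (size 3, max 17) hi=[28, 43, 48] (size 3, min 28) -> median=22.5
Step 7: insert 13 -> lo=[1, 9, 13, 17] (size 4, max 17) hi=[28, 43, 48] (size 3, min 28) -> median=17
Step 8: insert 26 -> lo=[1, 9, 13, 17] (size 4, max 17) hi=[26, 28, 43, 48] (size 4, min 26) -> median=21.5
Step 9: insert 18 -> lo=[1, 9, 13, 17, 18] (size 5, max 18) hi=[26, 28, 43, 48] (size 4, min 26) -> median=18
Step 10: insert 29 -> lo=[1, 9, 13, 17, 18] (size 5, max 18) hi=[26, 28, 29, 43, 48] (size 5, min 26) -> median=22
Step 11: insert 36 -> lo=[1, 9, 13, 17, 18, 26] (size 6, max 26) hi=[28, 29, 36, 43, 48] (size 5, min 28) -> median=26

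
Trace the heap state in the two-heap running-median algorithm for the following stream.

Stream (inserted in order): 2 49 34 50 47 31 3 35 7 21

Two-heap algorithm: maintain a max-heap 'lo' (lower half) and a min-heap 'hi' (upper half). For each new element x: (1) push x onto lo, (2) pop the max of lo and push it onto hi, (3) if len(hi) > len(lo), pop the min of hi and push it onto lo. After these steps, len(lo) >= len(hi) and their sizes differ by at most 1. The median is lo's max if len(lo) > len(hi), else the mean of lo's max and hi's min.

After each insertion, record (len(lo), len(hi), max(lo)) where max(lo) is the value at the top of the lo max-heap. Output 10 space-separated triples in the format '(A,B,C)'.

Answer: (1,0,2) (1,1,2) (2,1,34) (2,2,34) (3,2,47) (3,3,34) (4,3,34) (4,4,34) (5,4,34) (5,5,31)

Derivation:
Step 1: insert 2 -> lo=[2] hi=[] -> (len(lo)=1, len(hi)=0, max(lo)=2)
Step 2: insert 49 -> lo=[2] hi=[49] -> (len(lo)=1, len(hi)=1, max(lo)=2)
Step 3: insert 34 -> lo=[2, 34] hi=[49] -> (len(lo)=2, len(hi)=1, max(lo)=34)
Step 4: insert 50 -> lo=[2, 34] hi=[49, 50] -> (len(lo)=2, len(hi)=2, max(lo)=34)
Step 5: insert 47 -> lo=[2, 34, 47] hi=[49, 50] -> (len(lo)=3, len(hi)=2, max(lo)=47)
Step 6: insert 31 -> lo=[2, 31, 34] hi=[47, 49, 50] -> (len(lo)=3, len(hi)=3, max(lo)=34)
Step 7: insert 3 -> lo=[2, 3, 31, 34] hi=[47, 49, 50] -> (len(lo)=4, len(hi)=3, max(lo)=34)
Step 8: insert 35 -> lo=[2, 3, 31, 34] hi=[35, 47, 49, 50] -> (len(lo)=4, len(hi)=4, max(lo)=34)
Step 9: insert 7 -> lo=[2, 3, 7, 31, 34] hi=[35, 47, 49, 50] -> (len(lo)=5, len(hi)=4, max(lo)=34)
Step 10: insert 21 -> lo=[2, 3, 7, 21, 31] hi=[34, 35, 47, 49, 50] -> (len(lo)=5, len(hi)=5, max(lo)=31)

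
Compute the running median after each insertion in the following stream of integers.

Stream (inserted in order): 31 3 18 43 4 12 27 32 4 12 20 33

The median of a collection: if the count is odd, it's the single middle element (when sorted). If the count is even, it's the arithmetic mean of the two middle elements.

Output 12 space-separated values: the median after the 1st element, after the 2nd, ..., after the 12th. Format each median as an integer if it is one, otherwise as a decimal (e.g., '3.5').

Answer: 31 17 18 24.5 18 15 18 22.5 18 15 18 19

Derivation:
Step 1: insert 31 -> lo=[31] (size 1, max 31) hi=[] (size 0) -> median=31
Step 2: insert 3 -> lo=[3] (size 1, max 3) hi=[31] (size 1, min 31) -> median=17
Step 3: insert 18 -> lo=[3, 18] (size 2, max 18) hi=[31] (size 1, min 31) -> median=18
Step 4: insert 43 -> lo=[3, 18] (size 2, max 18) hi=[31, 43] (size 2, min 31) -> median=24.5
Step 5: insert 4 -> lo=[3, 4, 18] (size 3, max 18) hi=[31, 43] (size 2, min 31) -> median=18
Step 6: insert 12 -> lo=[3, 4, 12] (size 3, max 12) hi=[18, 31, 43] (size 3, min 18) -> median=15
Step 7: insert 27 -> lo=[3, 4, 12, 18] (size 4, max 18) hi=[27, 31, 43] (size 3, min 27) -> median=18
Step 8: insert 32 -> lo=[3, 4, 12, 18] (size 4, max 18) hi=[27, 31, 32, 43] (size 4, min 27) -> median=22.5
Step 9: insert 4 -> lo=[3, 4, 4, 12, 18] (size 5, max 18) hi=[27, 31, 32, 43] (size 4, min 27) -> median=18
Step 10: insert 12 -> lo=[3, 4, 4, 12, 12] (size 5, max 12) hi=[18, 27, 31, 32, 43] (size 5, min 18) -> median=15
Step 11: insert 20 -> lo=[3, 4, 4, 12, 12, 18] (size 6, max 18) hi=[20, 27, 31, 32, 43] (size 5, min 20) -> median=18
Step 12: insert 33 -> lo=[3, 4, 4, 12, 12, 18] (size 6, max 18) hi=[20, 27, 31, 32, 33, 43] (size 6, min 20) -> median=19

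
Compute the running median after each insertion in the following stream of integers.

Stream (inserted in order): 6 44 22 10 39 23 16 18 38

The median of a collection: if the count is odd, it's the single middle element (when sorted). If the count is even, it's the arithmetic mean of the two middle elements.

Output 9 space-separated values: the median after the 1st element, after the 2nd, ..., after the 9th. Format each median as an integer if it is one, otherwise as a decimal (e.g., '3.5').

Answer: 6 25 22 16 22 22.5 22 20 22

Derivation:
Step 1: insert 6 -> lo=[6] (size 1, max 6) hi=[] (size 0) -> median=6
Step 2: insert 44 -> lo=[6] (size 1, max 6) hi=[44] (size 1, min 44) -> median=25
Step 3: insert 22 -> lo=[6, 22] (size 2, max 22) hi=[44] (size 1, min 44) -> median=22
Step 4: insert 10 -> lo=[6, 10] (size 2, max 10) hi=[22, 44] (size 2, min 22) -> median=16
Step 5: insert 39 -> lo=[6, 10, 22] (size 3, max 22) hi=[39, 44] (size 2, min 39) -> median=22
Step 6: insert 23 -> lo=[6, 10, 22] (size 3, max 22) hi=[23, 39, 44] (size 3, min 23) -> median=22.5
Step 7: insert 16 -> lo=[6, 10, 16, 22] (size 4, max 22) hi=[23, 39, 44] (size 3, min 23) -> median=22
Step 8: insert 18 -> lo=[6, 10, 16, 18] (size 4, max 18) hi=[22, 23, 39, 44] (size 4, min 22) -> median=20
Step 9: insert 38 -> lo=[6, 10, 16, 18, 22] (size 5, max 22) hi=[23, 38, 39, 44] (size 4, min 23) -> median=22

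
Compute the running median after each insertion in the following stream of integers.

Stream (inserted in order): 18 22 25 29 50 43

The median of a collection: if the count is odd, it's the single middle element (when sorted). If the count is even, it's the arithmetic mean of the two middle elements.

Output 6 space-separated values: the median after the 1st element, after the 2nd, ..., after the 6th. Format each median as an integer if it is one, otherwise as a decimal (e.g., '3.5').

Answer: 18 20 22 23.5 25 27

Derivation:
Step 1: insert 18 -> lo=[18] (size 1, max 18) hi=[] (size 0) -> median=18
Step 2: insert 22 -> lo=[18] (size 1, max 18) hi=[22] (size 1, min 22) -> median=20
Step 3: insert 25 -> lo=[18, 22] (size 2, max 22) hi=[25] (size 1, min 25) -> median=22
Step 4: insert 29 -> lo=[18, 22] (size 2, max 22) hi=[25, 29] (size 2, min 25) -> median=23.5
Step 5: insert 50 -> lo=[18, 22, 25] (size 3, max 25) hi=[29, 50] (size 2, min 29) -> median=25
Step 6: insert 43 -> lo=[18, 22, 25] (size 3, max 25) hi=[29, 43, 50] (size 3, min 29) -> median=27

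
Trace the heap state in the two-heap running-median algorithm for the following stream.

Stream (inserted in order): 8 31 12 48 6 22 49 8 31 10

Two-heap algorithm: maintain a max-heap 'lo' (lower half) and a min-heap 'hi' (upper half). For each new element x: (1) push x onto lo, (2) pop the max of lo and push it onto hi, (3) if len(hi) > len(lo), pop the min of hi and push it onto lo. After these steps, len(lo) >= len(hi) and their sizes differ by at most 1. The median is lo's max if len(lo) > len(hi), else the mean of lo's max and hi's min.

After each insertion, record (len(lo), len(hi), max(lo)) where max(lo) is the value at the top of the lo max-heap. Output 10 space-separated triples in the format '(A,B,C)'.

Step 1: insert 8 -> lo=[8] hi=[] -> (len(lo)=1, len(hi)=0, max(lo)=8)
Step 2: insert 31 -> lo=[8] hi=[31] -> (len(lo)=1, len(hi)=1, max(lo)=8)
Step 3: insert 12 -> lo=[8, 12] hi=[31] -> (len(lo)=2, len(hi)=1, max(lo)=12)
Step 4: insert 48 -> lo=[8, 12] hi=[31, 48] -> (len(lo)=2, len(hi)=2, max(lo)=12)
Step 5: insert 6 -> lo=[6, 8, 12] hi=[31, 48] -> (len(lo)=3, len(hi)=2, max(lo)=12)
Step 6: insert 22 -> lo=[6, 8, 12] hi=[22, 31, 48] -> (len(lo)=3, len(hi)=3, max(lo)=12)
Step 7: insert 49 -> lo=[6, 8, 12, 22] hi=[31, 48, 49] -> (len(lo)=4, len(hi)=3, max(lo)=22)
Step 8: insert 8 -> lo=[6, 8, 8, 12] hi=[22, 31, 48, 49] -> (len(lo)=4, len(hi)=4, max(lo)=12)
Step 9: insert 31 -> lo=[6, 8, 8, 12, 22] hi=[31, 31, 48, 49] -> (len(lo)=5, len(hi)=4, max(lo)=22)
Step 10: insert 10 -> lo=[6, 8, 8, 10, 12] hi=[22, 31, 31, 48, 49] -> (len(lo)=5, len(hi)=5, max(lo)=12)

Answer: (1,0,8) (1,1,8) (2,1,12) (2,2,12) (3,2,12) (3,3,12) (4,3,22) (4,4,12) (5,4,22) (5,5,12)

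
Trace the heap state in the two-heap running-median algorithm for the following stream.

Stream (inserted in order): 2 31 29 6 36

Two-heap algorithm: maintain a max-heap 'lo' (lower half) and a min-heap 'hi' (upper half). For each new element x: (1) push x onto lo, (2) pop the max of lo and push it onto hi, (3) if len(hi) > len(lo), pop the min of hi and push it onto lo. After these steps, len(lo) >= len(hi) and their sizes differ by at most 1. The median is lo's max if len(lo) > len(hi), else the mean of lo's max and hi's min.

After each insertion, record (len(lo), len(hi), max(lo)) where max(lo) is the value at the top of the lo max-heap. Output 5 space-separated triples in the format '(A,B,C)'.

Answer: (1,0,2) (1,1,2) (2,1,29) (2,2,6) (3,2,29)

Derivation:
Step 1: insert 2 -> lo=[2] hi=[] -> (len(lo)=1, len(hi)=0, max(lo)=2)
Step 2: insert 31 -> lo=[2] hi=[31] -> (len(lo)=1, len(hi)=1, max(lo)=2)
Step 3: insert 29 -> lo=[2, 29] hi=[31] -> (len(lo)=2, len(hi)=1, max(lo)=29)
Step 4: insert 6 -> lo=[2, 6] hi=[29, 31] -> (len(lo)=2, len(hi)=2, max(lo)=6)
Step 5: insert 36 -> lo=[2, 6, 29] hi=[31, 36] -> (len(lo)=3, len(hi)=2, max(lo)=29)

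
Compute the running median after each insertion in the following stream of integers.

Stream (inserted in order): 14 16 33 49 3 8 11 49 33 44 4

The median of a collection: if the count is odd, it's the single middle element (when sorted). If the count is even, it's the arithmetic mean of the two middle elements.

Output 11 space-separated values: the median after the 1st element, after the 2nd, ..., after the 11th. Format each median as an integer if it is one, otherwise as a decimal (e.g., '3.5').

Step 1: insert 14 -> lo=[14] (size 1, max 14) hi=[] (size 0) -> median=14
Step 2: insert 16 -> lo=[14] (size 1, max 14) hi=[16] (size 1, min 16) -> median=15
Step 3: insert 33 -> lo=[14, 16] (size 2, max 16) hi=[33] (size 1, min 33) -> median=16
Step 4: insert 49 -> lo=[14, 16] (size 2, max 16) hi=[33, 49] (size 2, min 33) -> median=24.5
Step 5: insert 3 -> lo=[3, 14, 16] (size 3, max 16) hi=[33, 49] (size 2, min 33) -> median=16
Step 6: insert 8 -> lo=[3, 8, 14] (size 3, max 14) hi=[16, 33, 49] (size 3, min 16) -> median=15
Step 7: insert 11 -> lo=[3, 8, 11, 14] (size 4, max 14) hi=[16, 33, 49] (size 3, min 16) -> median=14
Step 8: insert 49 -> lo=[3, 8, 11, 14] (size 4, max 14) hi=[16, 33, 49, 49] (size 4, min 16) -> median=15
Step 9: insert 33 -> lo=[3, 8, 11, 14, 16] (size 5, max 16) hi=[33, 33, 49, 49] (size 4, min 33) -> median=16
Step 10: insert 44 -> lo=[3, 8, 11, 14, 16] (size 5, max 16) hi=[33, 33, 44, 49, 49] (size 5, min 33) -> median=24.5
Step 11: insert 4 -> lo=[3, 4, 8, 11, 14, 16] (size 6, max 16) hi=[33, 33, 44, 49, 49] (size 5, min 33) -> median=16

Answer: 14 15 16 24.5 16 15 14 15 16 24.5 16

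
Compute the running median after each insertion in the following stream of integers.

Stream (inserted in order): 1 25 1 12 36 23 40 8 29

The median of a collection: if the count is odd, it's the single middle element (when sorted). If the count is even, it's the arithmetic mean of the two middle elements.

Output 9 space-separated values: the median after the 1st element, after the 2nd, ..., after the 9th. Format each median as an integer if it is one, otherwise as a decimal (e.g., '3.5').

Answer: 1 13 1 6.5 12 17.5 23 17.5 23

Derivation:
Step 1: insert 1 -> lo=[1] (size 1, max 1) hi=[] (size 0) -> median=1
Step 2: insert 25 -> lo=[1] (size 1, max 1) hi=[25] (size 1, min 25) -> median=13
Step 3: insert 1 -> lo=[1, 1] (size 2, max 1) hi=[25] (size 1, min 25) -> median=1
Step 4: insert 12 -> lo=[1, 1] (size 2, max 1) hi=[12, 25] (size 2, min 12) -> median=6.5
Step 5: insert 36 -> lo=[1, 1, 12] (size 3, max 12) hi=[25, 36] (size 2, min 25) -> median=12
Step 6: insert 23 -> lo=[1, 1, 12] (size 3, max 12) hi=[23, 25, 36] (size 3, min 23) -> median=17.5
Step 7: insert 40 -> lo=[1, 1, 12, 23] (size 4, max 23) hi=[25, 36, 40] (size 3, min 25) -> median=23
Step 8: insert 8 -> lo=[1, 1, 8, 12] (size 4, max 12) hi=[23, 25, 36, 40] (size 4, min 23) -> median=17.5
Step 9: insert 29 -> lo=[1, 1, 8, 12, 23] (size 5, max 23) hi=[25, 29, 36, 40] (size 4, min 25) -> median=23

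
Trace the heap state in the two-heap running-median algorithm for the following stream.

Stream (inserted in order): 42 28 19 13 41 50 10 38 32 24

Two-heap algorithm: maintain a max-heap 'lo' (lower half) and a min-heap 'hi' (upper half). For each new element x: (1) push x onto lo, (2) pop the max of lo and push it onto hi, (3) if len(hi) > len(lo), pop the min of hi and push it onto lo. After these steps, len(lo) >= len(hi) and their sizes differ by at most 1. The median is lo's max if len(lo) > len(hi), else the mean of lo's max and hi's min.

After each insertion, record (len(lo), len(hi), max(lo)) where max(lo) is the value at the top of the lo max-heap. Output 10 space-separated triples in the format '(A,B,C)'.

Answer: (1,0,42) (1,1,28) (2,1,28) (2,2,19) (3,2,28) (3,3,28) (4,3,28) (4,4,28) (5,4,32) (5,5,28)

Derivation:
Step 1: insert 42 -> lo=[42] hi=[] -> (len(lo)=1, len(hi)=0, max(lo)=42)
Step 2: insert 28 -> lo=[28] hi=[42] -> (len(lo)=1, len(hi)=1, max(lo)=28)
Step 3: insert 19 -> lo=[19, 28] hi=[42] -> (len(lo)=2, len(hi)=1, max(lo)=28)
Step 4: insert 13 -> lo=[13, 19] hi=[28, 42] -> (len(lo)=2, len(hi)=2, max(lo)=19)
Step 5: insert 41 -> lo=[13, 19, 28] hi=[41, 42] -> (len(lo)=3, len(hi)=2, max(lo)=28)
Step 6: insert 50 -> lo=[13, 19, 28] hi=[41, 42, 50] -> (len(lo)=3, len(hi)=3, max(lo)=28)
Step 7: insert 10 -> lo=[10, 13, 19, 28] hi=[41, 42, 50] -> (len(lo)=4, len(hi)=3, max(lo)=28)
Step 8: insert 38 -> lo=[10, 13, 19, 28] hi=[38, 41, 42, 50] -> (len(lo)=4, len(hi)=4, max(lo)=28)
Step 9: insert 32 -> lo=[10, 13, 19, 28, 32] hi=[38, 41, 42, 50] -> (len(lo)=5, len(hi)=4, max(lo)=32)
Step 10: insert 24 -> lo=[10, 13, 19, 24, 28] hi=[32, 38, 41, 42, 50] -> (len(lo)=5, len(hi)=5, max(lo)=28)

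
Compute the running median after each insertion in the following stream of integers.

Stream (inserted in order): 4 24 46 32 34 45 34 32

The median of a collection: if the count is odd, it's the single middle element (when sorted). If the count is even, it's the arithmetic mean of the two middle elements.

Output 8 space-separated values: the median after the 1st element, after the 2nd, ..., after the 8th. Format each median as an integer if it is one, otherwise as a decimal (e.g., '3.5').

Answer: 4 14 24 28 32 33 34 33

Derivation:
Step 1: insert 4 -> lo=[4] (size 1, max 4) hi=[] (size 0) -> median=4
Step 2: insert 24 -> lo=[4] (size 1, max 4) hi=[24] (size 1, min 24) -> median=14
Step 3: insert 46 -> lo=[4, 24] (size 2, max 24) hi=[46] (size 1, min 46) -> median=24
Step 4: insert 32 -> lo=[4, 24] (size 2, max 24) hi=[32, 46] (size 2, min 32) -> median=28
Step 5: insert 34 -> lo=[4, 24, 32] (size 3, max 32) hi=[34, 46] (size 2, min 34) -> median=32
Step 6: insert 45 -> lo=[4, 24, 32] (size 3, max 32) hi=[34, 45, 46] (size 3, min 34) -> median=33
Step 7: insert 34 -> lo=[4, 24, 32, 34] (size 4, max 34) hi=[34, 45, 46] (size 3, min 34) -> median=34
Step 8: insert 32 -> lo=[4, 24, 32, 32] (size 4, max 32) hi=[34, 34, 45, 46] (size 4, min 34) -> median=33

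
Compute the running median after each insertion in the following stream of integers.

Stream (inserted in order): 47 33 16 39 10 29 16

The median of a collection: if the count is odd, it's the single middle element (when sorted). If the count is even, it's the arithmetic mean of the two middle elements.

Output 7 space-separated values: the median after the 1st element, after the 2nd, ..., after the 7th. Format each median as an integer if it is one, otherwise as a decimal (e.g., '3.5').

Step 1: insert 47 -> lo=[47] (size 1, max 47) hi=[] (size 0) -> median=47
Step 2: insert 33 -> lo=[33] (size 1, max 33) hi=[47] (size 1, min 47) -> median=40
Step 3: insert 16 -> lo=[16, 33] (size 2, max 33) hi=[47] (size 1, min 47) -> median=33
Step 4: insert 39 -> lo=[16, 33] (size 2, max 33) hi=[39, 47] (size 2, min 39) -> median=36
Step 5: insert 10 -> lo=[10, 16, 33] (size 3, max 33) hi=[39, 47] (size 2, min 39) -> median=33
Step 6: insert 29 -> lo=[10, 16, 29] (size 3, max 29) hi=[33, 39, 47] (size 3, min 33) -> median=31
Step 7: insert 16 -> lo=[10, 16, 16, 29] (size 4, max 29) hi=[33, 39, 47] (size 3, min 33) -> median=29

Answer: 47 40 33 36 33 31 29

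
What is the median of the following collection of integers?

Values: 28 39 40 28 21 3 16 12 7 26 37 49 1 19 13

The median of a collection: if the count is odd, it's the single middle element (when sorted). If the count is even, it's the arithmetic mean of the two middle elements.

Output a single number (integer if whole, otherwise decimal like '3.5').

Step 1: insert 28 -> lo=[28] (size 1, max 28) hi=[] (size 0) -> median=28
Step 2: insert 39 -> lo=[28] (size 1, max 28) hi=[39] (size 1, min 39) -> median=33.5
Step 3: insert 40 -> lo=[28, 39] (size 2, max 39) hi=[40] (size 1, min 40) -> median=39
Step 4: insert 28 -> lo=[28, 28] (size 2, max 28) hi=[39, 40] (size 2, min 39) -> median=33.5
Step 5: insert 21 -> lo=[21, 28, 28] (size 3, max 28) hi=[39, 40] (size 2, min 39) -> median=28
Step 6: insert 3 -> lo=[3, 21, 28] (size 3, max 28) hi=[28, 39, 40] (size 3, min 28) -> median=28
Step 7: insert 16 -> lo=[3, 16, 21, 28] (size 4, max 28) hi=[28, 39, 40] (size 3, min 28) -> median=28
Step 8: insert 12 -> lo=[3, 12, 16, 21] (size 4, max 21) hi=[28, 28, 39, 40] (size 4, min 28) -> median=24.5
Step 9: insert 7 -> lo=[3, 7, 12, 16, 21] (size 5, max 21) hi=[28, 28, 39, 40] (size 4, min 28) -> median=21
Step 10: insert 26 -> lo=[3, 7, 12, 16, 21] (size 5, max 21) hi=[26, 28, 28, 39, 40] (size 5, min 26) -> median=23.5
Step 11: insert 37 -> lo=[3, 7, 12, 16, 21, 26] (size 6, max 26) hi=[28, 28, 37, 39, 40] (size 5, min 28) -> median=26
Step 12: insert 49 -> lo=[3, 7, 12, 16, 21, 26] (size 6, max 26) hi=[28, 28, 37, 39, 40, 49] (size 6, min 28) -> median=27
Step 13: insert 1 -> lo=[1, 3, 7, 12, 16, 21, 26] (size 7, max 26) hi=[28, 28, 37, 39, 40, 49] (size 6, min 28) -> median=26
Step 14: insert 19 -> lo=[1, 3, 7, 12, 16, 19, 21] (size 7, max 21) hi=[26, 28, 28, 37, 39, 40, 49] (size 7, min 26) -> median=23.5
Step 15: insert 13 -> lo=[1, 3, 7, 12, 13, 16, 19, 21] (size 8, max 21) hi=[26, 28, 28, 37, 39, 40, 49] (size 7, min 26) -> median=21

Answer: 21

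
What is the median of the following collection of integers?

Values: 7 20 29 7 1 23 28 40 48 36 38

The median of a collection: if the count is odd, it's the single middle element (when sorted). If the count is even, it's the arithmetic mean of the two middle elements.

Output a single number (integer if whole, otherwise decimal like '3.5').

Step 1: insert 7 -> lo=[7] (size 1, max 7) hi=[] (size 0) -> median=7
Step 2: insert 20 -> lo=[7] (size 1, max 7) hi=[20] (size 1, min 20) -> median=13.5
Step 3: insert 29 -> lo=[7, 20] (size 2, max 20) hi=[29] (size 1, min 29) -> median=20
Step 4: insert 7 -> lo=[7, 7] (size 2, max 7) hi=[20, 29] (size 2, min 20) -> median=13.5
Step 5: insert 1 -> lo=[1, 7, 7] (size 3, max 7) hi=[20, 29] (size 2, min 20) -> median=7
Step 6: insert 23 -> lo=[1, 7, 7] (size 3, max 7) hi=[20, 23, 29] (size 3, min 20) -> median=13.5
Step 7: insert 28 -> lo=[1, 7, 7, 20] (size 4, max 20) hi=[23, 28, 29] (size 3, min 23) -> median=20
Step 8: insert 40 -> lo=[1, 7, 7, 20] (size 4, max 20) hi=[23, 28, 29, 40] (size 4, min 23) -> median=21.5
Step 9: insert 48 -> lo=[1, 7, 7, 20, 23] (size 5, max 23) hi=[28, 29, 40, 48] (size 4, min 28) -> median=23
Step 10: insert 36 -> lo=[1, 7, 7, 20, 23] (size 5, max 23) hi=[28, 29, 36, 40, 48] (size 5, min 28) -> median=25.5
Step 11: insert 38 -> lo=[1, 7, 7, 20, 23, 28] (size 6, max 28) hi=[29, 36, 38, 40, 48] (size 5, min 29) -> median=28

Answer: 28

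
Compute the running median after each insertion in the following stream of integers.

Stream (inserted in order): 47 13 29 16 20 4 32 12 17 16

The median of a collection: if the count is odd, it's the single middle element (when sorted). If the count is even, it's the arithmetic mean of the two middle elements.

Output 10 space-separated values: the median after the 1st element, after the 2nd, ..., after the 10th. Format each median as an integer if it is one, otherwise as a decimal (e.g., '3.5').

Step 1: insert 47 -> lo=[47] (size 1, max 47) hi=[] (size 0) -> median=47
Step 2: insert 13 -> lo=[13] (size 1, max 13) hi=[47] (size 1, min 47) -> median=30
Step 3: insert 29 -> lo=[13, 29] (size 2, max 29) hi=[47] (size 1, min 47) -> median=29
Step 4: insert 16 -> lo=[13, 16] (size 2, max 16) hi=[29, 47] (size 2, min 29) -> median=22.5
Step 5: insert 20 -> lo=[13, 16, 20] (size 3, max 20) hi=[29, 47] (size 2, min 29) -> median=20
Step 6: insert 4 -> lo=[4, 13, 16] (size 3, max 16) hi=[20, 29, 47] (size 3, min 20) -> median=18
Step 7: insert 32 -> lo=[4, 13, 16, 20] (size 4, max 20) hi=[29, 32, 47] (size 3, min 29) -> median=20
Step 8: insert 12 -> lo=[4, 12, 13, 16] (size 4, max 16) hi=[20, 29, 32, 47] (size 4, min 20) -> median=18
Step 9: insert 17 -> lo=[4, 12, 13, 16, 17] (size 5, max 17) hi=[20, 29, 32, 47] (size 4, min 20) -> median=17
Step 10: insert 16 -> lo=[4, 12, 13, 16, 16] (size 5, max 16) hi=[17, 20, 29, 32, 47] (size 5, min 17) -> median=16.5

Answer: 47 30 29 22.5 20 18 20 18 17 16.5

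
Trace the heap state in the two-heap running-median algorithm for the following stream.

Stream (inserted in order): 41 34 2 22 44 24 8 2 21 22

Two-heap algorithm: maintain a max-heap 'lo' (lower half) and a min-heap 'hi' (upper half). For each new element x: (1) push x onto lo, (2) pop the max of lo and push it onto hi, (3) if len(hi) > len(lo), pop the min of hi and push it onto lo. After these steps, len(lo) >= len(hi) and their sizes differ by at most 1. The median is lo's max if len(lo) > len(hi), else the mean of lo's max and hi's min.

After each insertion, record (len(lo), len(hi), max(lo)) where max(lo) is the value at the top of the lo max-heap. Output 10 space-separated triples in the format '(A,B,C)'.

Step 1: insert 41 -> lo=[41] hi=[] -> (len(lo)=1, len(hi)=0, max(lo)=41)
Step 2: insert 34 -> lo=[34] hi=[41] -> (len(lo)=1, len(hi)=1, max(lo)=34)
Step 3: insert 2 -> lo=[2, 34] hi=[41] -> (len(lo)=2, len(hi)=1, max(lo)=34)
Step 4: insert 22 -> lo=[2, 22] hi=[34, 41] -> (len(lo)=2, len(hi)=2, max(lo)=22)
Step 5: insert 44 -> lo=[2, 22, 34] hi=[41, 44] -> (len(lo)=3, len(hi)=2, max(lo)=34)
Step 6: insert 24 -> lo=[2, 22, 24] hi=[34, 41, 44] -> (len(lo)=3, len(hi)=3, max(lo)=24)
Step 7: insert 8 -> lo=[2, 8, 22, 24] hi=[34, 41, 44] -> (len(lo)=4, len(hi)=3, max(lo)=24)
Step 8: insert 2 -> lo=[2, 2, 8, 22] hi=[24, 34, 41, 44] -> (len(lo)=4, len(hi)=4, max(lo)=22)
Step 9: insert 21 -> lo=[2, 2, 8, 21, 22] hi=[24, 34, 41, 44] -> (len(lo)=5, len(hi)=4, max(lo)=22)
Step 10: insert 22 -> lo=[2, 2, 8, 21, 22] hi=[22, 24, 34, 41, 44] -> (len(lo)=5, len(hi)=5, max(lo)=22)

Answer: (1,0,41) (1,1,34) (2,1,34) (2,2,22) (3,2,34) (3,3,24) (4,3,24) (4,4,22) (5,4,22) (5,5,22)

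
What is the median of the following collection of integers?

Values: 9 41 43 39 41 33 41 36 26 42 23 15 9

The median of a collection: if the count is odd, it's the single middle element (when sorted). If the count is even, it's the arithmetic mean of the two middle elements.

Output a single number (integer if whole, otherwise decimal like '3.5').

Step 1: insert 9 -> lo=[9] (size 1, max 9) hi=[] (size 0) -> median=9
Step 2: insert 41 -> lo=[9] (size 1, max 9) hi=[41] (size 1, min 41) -> median=25
Step 3: insert 43 -> lo=[9, 41] (size 2, max 41) hi=[43] (size 1, min 43) -> median=41
Step 4: insert 39 -> lo=[9, 39] (size 2, max 39) hi=[41, 43] (size 2, min 41) -> median=40
Step 5: insert 41 -> lo=[9, 39, 41] (size 3, max 41) hi=[41, 43] (size 2, min 41) -> median=41
Step 6: insert 33 -> lo=[9, 33, 39] (size 3, max 39) hi=[41, 41, 43] (size 3, min 41) -> median=40
Step 7: insert 41 -> lo=[9, 33, 39, 41] (size 4, max 41) hi=[41, 41, 43] (size 3, min 41) -> median=41
Step 8: insert 36 -> lo=[9, 33, 36, 39] (size 4, max 39) hi=[41, 41, 41, 43] (size 4, min 41) -> median=40
Step 9: insert 26 -> lo=[9, 26, 33, 36, 39] (size 5, max 39) hi=[41, 41, 41, 43] (size 4, min 41) -> median=39
Step 10: insert 42 -> lo=[9, 26, 33, 36, 39] (size 5, max 39) hi=[41, 41, 41, 42, 43] (size 5, min 41) -> median=40
Step 11: insert 23 -> lo=[9, 23, 26, 33, 36, 39] (size 6, max 39) hi=[41, 41, 41, 42, 43] (size 5, min 41) -> median=39
Step 12: insert 15 -> lo=[9, 15, 23, 26, 33, 36] (size 6, max 36) hi=[39, 41, 41, 41, 42, 43] (size 6, min 39) -> median=37.5
Step 13: insert 9 -> lo=[9, 9, 15, 23, 26, 33, 36] (size 7, max 36) hi=[39, 41, 41, 41, 42, 43] (size 6, min 39) -> median=36

Answer: 36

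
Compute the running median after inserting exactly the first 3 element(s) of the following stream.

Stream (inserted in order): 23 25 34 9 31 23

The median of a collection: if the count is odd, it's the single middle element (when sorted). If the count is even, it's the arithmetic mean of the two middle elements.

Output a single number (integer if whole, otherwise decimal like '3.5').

Step 1: insert 23 -> lo=[23] (size 1, max 23) hi=[] (size 0) -> median=23
Step 2: insert 25 -> lo=[23] (size 1, max 23) hi=[25] (size 1, min 25) -> median=24
Step 3: insert 34 -> lo=[23, 25] (size 2, max 25) hi=[34] (size 1, min 34) -> median=25

Answer: 25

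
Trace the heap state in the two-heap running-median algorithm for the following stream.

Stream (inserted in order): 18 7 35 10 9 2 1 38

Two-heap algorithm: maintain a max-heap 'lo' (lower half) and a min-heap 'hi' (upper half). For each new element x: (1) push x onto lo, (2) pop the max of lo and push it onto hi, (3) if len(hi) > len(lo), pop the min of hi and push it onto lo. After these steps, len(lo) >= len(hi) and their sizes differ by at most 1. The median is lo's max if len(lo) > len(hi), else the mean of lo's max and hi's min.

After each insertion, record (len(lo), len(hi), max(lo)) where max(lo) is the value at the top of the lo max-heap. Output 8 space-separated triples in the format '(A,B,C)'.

Step 1: insert 18 -> lo=[18] hi=[] -> (len(lo)=1, len(hi)=0, max(lo)=18)
Step 2: insert 7 -> lo=[7] hi=[18] -> (len(lo)=1, len(hi)=1, max(lo)=7)
Step 3: insert 35 -> lo=[7, 18] hi=[35] -> (len(lo)=2, len(hi)=1, max(lo)=18)
Step 4: insert 10 -> lo=[7, 10] hi=[18, 35] -> (len(lo)=2, len(hi)=2, max(lo)=10)
Step 5: insert 9 -> lo=[7, 9, 10] hi=[18, 35] -> (len(lo)=3, len(hi)=2, max(lo)=10)
Step 6: insert 2 -> lo=[2, 7, 9] hi=[10, 18, 35] -> (len(lo)=3, len(hi)=3, max(lo)=9)
Step 7: insert 1 -> lo=[1, 2, 7, 9] hi=[10, 18, 35] -> (len(lo)=4, len(hi)=3, max(lo)=9)
Step 8: insert 38 -> lo=[1, 2, 7, 9] hi=[10, 18, 35, 38] -> (len(lo)=4, len(hi)=4, max(lo)=9)

Answer: (1,0,18) (1,1,7) (2,1,18) (2,2,10) (3,2,10) (3,3,9) (4,3,9) (4,4,9)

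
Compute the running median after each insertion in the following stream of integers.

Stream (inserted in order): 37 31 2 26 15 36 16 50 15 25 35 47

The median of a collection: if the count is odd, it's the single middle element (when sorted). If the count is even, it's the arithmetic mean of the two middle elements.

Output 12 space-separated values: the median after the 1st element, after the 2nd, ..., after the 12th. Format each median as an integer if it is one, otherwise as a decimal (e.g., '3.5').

Answer: 37 34 31 28.5 26 28.5 26 28.5 26 25.5 26 28.5

Derivation:
Step 1: insert 37 -> lo=[37] (size 1, max 37) hi=[] (size 0) -> median=37
Step 2: insert 31 -> lo=[31] (size 1, max 31) hi=[37] (size 1, min 37) -> median=34
Step 3: insert 2 -> lo=[2, 31] (size 2, max 31) hi=[37] (size 1, min 37) -> median=31
Step 4: insert 26 -> lo=[2, 26] (size 2, max 26) hi=[31, 37] (size 2, min 31) -> median=28.5
Step 5: insert 15 -> lo=[2, 15, 26] (size 3, max 26) hi=[31, 37] (size 2, min 31) -> median=26
Step 6: insert 36 -> lo=[2, 15, 26] (size 3, max 26) hi=[31, 36, 37] (size 3, min 31) -> median=28.5
Step 7: insert 16 -> lo=[2, 15, 16, 26] (size 4, max 26) hi=[31, 36, 37] (size 3, min 31) -> median=26
Step 8: insert 50 -> lo=[2, 15, 16, 26] (size 4, max 26) hi=[31, 36, 37, 50] (size 4, min 31) -> median=28.5
Step 9: insert 15 -> lo=[2, 15, 15, 16, 26] (size 5, max 26) hi=[31, 36, 37, 50] (size 4, min 31) -> median=26
Step 10: insert 25 -> lo=[2, 15, 15, 16, 25] (size 5, max 25) hi=[26, 31, 36, 37, 50] (size 5, min 26) -> median=25.5
Step 11: insert 35 -> lo=[2, 15, 15, 16, 25, 26] (size 6, max 26) hi=[31, 35, 36, 37, 50] (size 5, min 31) -> median=26
Step 12: insert 47 -> lo=[2, 15, 15, 16, 25, 26] (size 6, max 26) hi=[31, 35, 36, 37, 47, 50] (size 6, min 31) -> median=28.5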